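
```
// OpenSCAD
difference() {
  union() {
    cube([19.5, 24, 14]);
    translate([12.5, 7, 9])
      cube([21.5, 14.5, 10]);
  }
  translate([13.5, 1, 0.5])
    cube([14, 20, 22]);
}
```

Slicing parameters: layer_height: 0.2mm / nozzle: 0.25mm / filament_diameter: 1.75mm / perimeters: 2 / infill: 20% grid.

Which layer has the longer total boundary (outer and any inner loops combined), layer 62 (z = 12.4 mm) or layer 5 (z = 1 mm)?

layer 62 (z = 12.4 mm)

Layer 62 (z = 12.4): the cube (footprint 19.5×24) is included at this height (perimeter 87.00 mm); the cube at (12.5, 7) is present — its section is the full 21.5×14.5 rectangle (perimeter 72.00 mm); Taking the union: the regions partially overlap (shared area 101.50 mm²), so the edge portions inside another operand are dropped and the merged outline is re-measured after clipping — boundary = 116.00 mm; the 14×20 cube at (13.5, 1) contributes its full rectangle (perimeter 68.00 mm); After the difference (first − rest): starting from that combined region, the 14×20 cube at (13.5, 1) partially overlaps it — only the 232.00 mm² overlap (of its 280.00 mm²) is removed, clipping the outline — boundary = 156.00 mm. So its perimeter = 156.00 mm. Layer 5 (z = 1): the cube is present — its section is the full 19.5×24 rectangle (perimeter 87.00 mm); the cube at (12.5, 7) is absent (z outside [9, 19]); Taking the union: only the 19.5×24 cube is present, so the union is just that shape — boundary = 87.00 mm; the cube at (13.5, 1) (footprint 14×20) is included at this height (perimeter 68.00 mm); After the difference (first − rest): starting from that combined region, the 14×20 cube at (13.5, 1) partially overlaps it — only the 120.00 mm² overlap (of its 280.00 mm²) is removed, clipping the outline — boundary = 99.00 mm. So its perimeter = 99.00 mm. Layer 62 is larger (156.00 vs 99.00 mm).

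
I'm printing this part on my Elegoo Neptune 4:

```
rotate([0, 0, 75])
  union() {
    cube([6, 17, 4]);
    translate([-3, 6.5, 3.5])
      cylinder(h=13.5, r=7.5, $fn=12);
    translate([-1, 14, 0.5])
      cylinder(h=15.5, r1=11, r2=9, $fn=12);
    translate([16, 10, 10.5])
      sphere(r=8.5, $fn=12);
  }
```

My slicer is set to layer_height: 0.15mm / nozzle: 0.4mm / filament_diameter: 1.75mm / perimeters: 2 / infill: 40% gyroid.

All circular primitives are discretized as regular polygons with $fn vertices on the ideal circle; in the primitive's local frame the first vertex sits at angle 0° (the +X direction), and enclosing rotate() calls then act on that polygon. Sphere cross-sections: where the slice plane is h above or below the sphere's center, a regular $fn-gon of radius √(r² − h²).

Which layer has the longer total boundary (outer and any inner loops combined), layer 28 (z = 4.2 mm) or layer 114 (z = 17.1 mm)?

Layer 28 (z = 4.2): the cube is not intersected at this z (z outside [0, 4]); the cylinder at (-3, 6.5): section is a regular 12-gon, circumradius r=7.5 (perimeter = 2·12·7.500·sin(180°/12) = 46.59 mm); the cone at (-1, 14): at t=0.239 of its height the radius interpolates to r₁+(r₂−r₁)t = 10.523, giving a regular 12-gon of that circumradius (perimeter = 2·12·10.523·sin(180°/12) = 65.36 mm); the r=8.5 sphere at (16, 10) contributes a regular 12-gon of circumradius √(8.5²−6.3²) = 5.706 (perimeter = 2·12·5.706·sin(180°/12) = 35.44 mm); Merging all regions: the regions partially overlap (shared area 107.38 mm²), so the edge portions inside another operand are dropped and the merged outline is re-measured after clipping — boundary = 108.63 mm; (rotated 75° about Z; rotation is an isometry so areas/perimeters/island counts are preserved). So its perimeter = 108.63 mm. Layer 114 (z = 17.1): the cube is not intersected at this z (z outside [0, 4]); the cylinder at (-3, 6.5) is not intersected at this z (z outside [3.5, 17]); the cone at (-1, 14) is not intersected at this z (z outside [0.5, 16]); the r=8.5 sphere at (16, 10) contributes a regular 12-gon of circumradius √(8.5²−6.6²) = 5.356 (perimeter = 2·12·5.356·sin(180°/12) = 33.27 mm); Combining (union): only the r=8.5 sphere at (16, 10) is present, so the union is just that shape — boundary = 33.27 mm; (whole slice rotated 75° about Z — lengths, areas and connectivity unchanged). So its perimeter = 33.27 mm. Layer 28 is larger (108.63 vs 33.27 mm).

layer 28 (z = 4.2 mm)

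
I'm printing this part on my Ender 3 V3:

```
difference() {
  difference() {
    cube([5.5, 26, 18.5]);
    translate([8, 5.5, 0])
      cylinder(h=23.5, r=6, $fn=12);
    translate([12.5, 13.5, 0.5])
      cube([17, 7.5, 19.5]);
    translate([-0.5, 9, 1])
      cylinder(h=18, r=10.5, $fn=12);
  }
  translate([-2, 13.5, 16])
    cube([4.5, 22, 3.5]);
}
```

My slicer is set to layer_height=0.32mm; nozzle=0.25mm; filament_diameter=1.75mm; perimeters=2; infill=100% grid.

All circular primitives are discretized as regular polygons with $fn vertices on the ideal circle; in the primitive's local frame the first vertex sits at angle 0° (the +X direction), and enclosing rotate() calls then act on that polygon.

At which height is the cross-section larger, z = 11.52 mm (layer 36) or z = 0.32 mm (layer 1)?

Layer 36 (z = 11.52): the 5.5×26 cube contributes its full rectangle (area 143.00 mm²); the cylinder at (8, 5.5): section is a regular 12-gon, circumradius r=6 (area = (12/2)·6.000²·sin(360°/12) = 108.00 mm²); the cube at (12.5, 13.5) is present — its section is the full 17×7.5 rectangle (area 127.50 mm²); the r=10.5 cylinder at (-0.5, 9) gives a regular 12-gon of circumradius 10.5 (constant along its height) (area = (12/2)·10.500²·sin(360°/12) = 330.75 mm²); After the difference (first − rest): starting from the 5.5×26 cube (143.00 mm²), the r=6 cylinder at (8, 5.5) partially overlaps it — only the 25.67 mm² overlap (of its 108.00 mm²) is removed, clipping the outline; the 17×7.5 cube at (12.5, 13.5) misses the remaining region (no effect); the r=10.5 cylinder at (-0.5, 9) partially overlaps it — only the 76.46 mm² overlap (of its 330.75 mm²) is removed, clipping the outline — area = 40.87 mm²; the cube at (-2, 13.5) does not reach this height (z outside [16, 19.5]); Subtracting the remaining from the first: none of the subtracted shapes is present at this height, so that combined region is unchanged — area = 40.87 mm². So its area = 40.87 mm². Layer 1 (z = 0.32): the cube (footprint 5.5×26) is included at this height (area 143.00 mm²); the r=6 cylinder at (8, 5.5) gives a regular 12-gon of circumradius 6 (constant along its height) (area = (12/2)·6.000²·sin(360°/12) = 108.00 mm²); the cube at (12.5, 13.5) does not reach this height (z outside [0.5, 20]); the cylinder at (-0.5, 9) is absent (z outside [1, 19]); Subtracting the remaining from the first: starting from the 5.5×26 cube (143.00 mm²), the r=6 cylinder at (8, 5.5) partially overlaps it — only the 25.67 mm² overlap (of its 108.00 mm²) is removed, clipping the outline — area = 117.33 mm²; the cube at (-2, 13.5) is not intersected at this z (z outside [16, 19.5]); Taking the first minus the rest: none of the subtracted shapes is present at this height, so the result so far is unchanged — area = 117.33 mm². So its area = 117.33 mm². Layer 1 is larger (117.33 vs 40.87 mm²).

layer 1 (z = 0.32 mm)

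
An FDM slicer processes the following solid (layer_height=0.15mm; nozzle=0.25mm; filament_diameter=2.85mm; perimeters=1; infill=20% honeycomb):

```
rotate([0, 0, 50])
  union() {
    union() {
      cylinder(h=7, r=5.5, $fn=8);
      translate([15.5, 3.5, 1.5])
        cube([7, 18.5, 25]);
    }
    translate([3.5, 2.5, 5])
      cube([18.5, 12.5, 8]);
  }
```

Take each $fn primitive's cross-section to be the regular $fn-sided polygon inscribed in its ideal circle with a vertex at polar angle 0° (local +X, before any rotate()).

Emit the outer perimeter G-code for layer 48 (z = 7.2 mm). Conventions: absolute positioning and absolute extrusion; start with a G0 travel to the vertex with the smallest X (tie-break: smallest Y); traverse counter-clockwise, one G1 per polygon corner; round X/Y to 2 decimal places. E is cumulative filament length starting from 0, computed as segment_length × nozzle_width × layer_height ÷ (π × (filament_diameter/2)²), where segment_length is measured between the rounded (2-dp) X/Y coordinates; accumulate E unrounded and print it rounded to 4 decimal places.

At z = 7.2 mm: the cylinder does not reach this height (z outside [0, 7]); the cube at (15.5, 3.5) (footprint 7×18.5) is included at this height; Combining (union): only the 7×18.5 cube at (15.5, 3.5) is present, so the union is just that shape — 1 connected region; the cube at (3.5, 2.5) is present — its section is the full 18.5×12.5 rectangle; Combining (union): the regions partially overlap (shared area 74.75 mm²), so overlapping operands fuse into one piece — 1 connected region; (whole slice rotated 50° about Z — lengths, areas and connectivity unchanged). The outline is a single polygon with 8 vertices. Extrusion per mm of travel: 0.25 × 0.15 / (π × 1.425²) = 0.005878. Accumulating E over each segment gives final E = 0.4526.

G0 X-9.24 Y12.32 Z7.20
G1 X0.33 Y4.29 E0.0734
G1 X12.23 Y18.46 E0.1822
G1 X11.46 Y19.10 E0.1881
G1 X11.78 Y19.49 E0.1911
G1 X-2.39 Y31.38 E0.2998
G1 X-6.89 Y26.02 E0.3409
G1 X-1.53 Y21.52 E0.3821
G1 X-9.24 Y12.32 E0.4526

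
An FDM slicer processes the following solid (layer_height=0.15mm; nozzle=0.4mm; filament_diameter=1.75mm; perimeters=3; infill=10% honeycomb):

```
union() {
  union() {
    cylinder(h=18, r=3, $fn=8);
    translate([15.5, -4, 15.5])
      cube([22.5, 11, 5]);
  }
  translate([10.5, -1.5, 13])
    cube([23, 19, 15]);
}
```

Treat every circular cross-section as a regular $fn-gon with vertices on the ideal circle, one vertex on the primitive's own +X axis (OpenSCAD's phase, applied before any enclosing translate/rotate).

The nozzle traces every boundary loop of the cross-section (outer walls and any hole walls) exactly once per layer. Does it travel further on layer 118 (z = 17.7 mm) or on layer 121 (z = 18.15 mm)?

Layer 118 (z = 17.7): the r=3 cylinder gives a regular 8-gon of circumradius 3 (constant along its height) (perimeter = 2·8·3.000·sin(180°/8) = 18.37 mm); the cube at (15.5, -4) (footprint 22.5×11) is included at this height (perimeter 67.00 mm); Merging all regions: the 2 present regions are separate (no shared area or edge), so areas and boundary lengths simply add and each stays a separate island — boundary = 85.37 mm; the cube at (10.5, -1.5) is present — its section is the full 23×19 rectangle (perimeter 84.00 mm); Merging all regions: the regions partially overlap (shared area 153.00 mm²), so the edge portions inside another operand are dropped and the merged outline is re-measured after clipping — boundary = 116.37 mm. So its perimeter = 116.37 mm. Layer 121 (z = 18.15): the cylinder is not intersected at this z (z outside [0, 18]); the cube at (15.5, -4) (footprint 22.5×11) is included at this height (perimeter 67.00 mm); Taking the union: only the 22.5×11 cube at (15.5, -4) is present, so the union is just that shape — boundary = 67.00 mm; the 23×19 cube at (10.5, -1.5) contributes its full rectangle (perimeter 84.00 mm); Taking the union: the regions partially overlap (shared area 153.00 mm²), so the edge portions inside another operand are dropped and the merged outline is re-measured after clipping — boundary = 98.00 mm. So its perimeter = 98.00 mm. Layer 118 is larger (116.37 vs 98.00 mm).

layer 118 (z = 17.7 mm)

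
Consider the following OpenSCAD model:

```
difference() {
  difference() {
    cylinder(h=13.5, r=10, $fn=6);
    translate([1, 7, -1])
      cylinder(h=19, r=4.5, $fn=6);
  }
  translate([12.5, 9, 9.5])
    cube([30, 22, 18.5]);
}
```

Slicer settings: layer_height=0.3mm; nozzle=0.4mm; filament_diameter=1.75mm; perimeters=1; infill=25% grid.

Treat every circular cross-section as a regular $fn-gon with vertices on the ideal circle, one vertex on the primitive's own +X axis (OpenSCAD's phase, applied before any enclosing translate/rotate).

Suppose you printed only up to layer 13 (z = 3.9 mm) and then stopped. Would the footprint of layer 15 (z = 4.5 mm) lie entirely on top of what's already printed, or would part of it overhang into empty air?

Compare the two slices. At z = 3.9: the cylinder: section is a regular 6-gon, circumradius r=10 (area = (6/2)·10.000²·sin(360°/6) = 259.81 mm²); the r=4.5 cylinder at (1, 7) gives a regular 6-gon of circumradius 4.5 (constant along its height) (area = (6/2)·4.500²·sin(360°/6) = 52.61 mm²); After the difference (first − rest): starting from the r=10 cylinder (259.81 mm²), the r=4.5 cylinder at (1, 7) partially overlaps it — only the 39.66 mm² overlap (of its 52.61 mm²) is removed, clipping the outline — area = 220.15 mm²; the cube at (12.5, 9) is absent (z outside [9.5, 28]); Taking the first minus the rest: none of the subtracted shapes is present at this height, so that combined region is unchanged — area = 220.15 mm². At z = 4.5: the r=10 cylinder contributes a regular 6-gon of circumradius 10 (area = (6/2)·10.000²·sin(360°/6) = 259.81 mm²); the cylinder at (1, 7): section is a regular 6-gon, circumradius r=4.5 (area = (6/2)·4.500²·sin(360°/6) = 52.61 mm²); Subtracting the remaining from the first: starting from the r=10 cylinder (259.81 mm²), the r=4.5 cylinder at (1, 7) partially overlaps it — only the 39.66 mm² overlap (of its 52.61 mm²) is removed, clipping the outline — area = 220.15 mm²; the cube at (12.5, 9) is absent (z outside [9.5, 28]); Taking the first minus the rest: none of the subtracted shapes is present at this height, so that combined region is unchanged — area = 220.15 mm². Checking containment: the cross-section at z = 4.5 is a subset of the cross-section at z = 3.9.

entirely on top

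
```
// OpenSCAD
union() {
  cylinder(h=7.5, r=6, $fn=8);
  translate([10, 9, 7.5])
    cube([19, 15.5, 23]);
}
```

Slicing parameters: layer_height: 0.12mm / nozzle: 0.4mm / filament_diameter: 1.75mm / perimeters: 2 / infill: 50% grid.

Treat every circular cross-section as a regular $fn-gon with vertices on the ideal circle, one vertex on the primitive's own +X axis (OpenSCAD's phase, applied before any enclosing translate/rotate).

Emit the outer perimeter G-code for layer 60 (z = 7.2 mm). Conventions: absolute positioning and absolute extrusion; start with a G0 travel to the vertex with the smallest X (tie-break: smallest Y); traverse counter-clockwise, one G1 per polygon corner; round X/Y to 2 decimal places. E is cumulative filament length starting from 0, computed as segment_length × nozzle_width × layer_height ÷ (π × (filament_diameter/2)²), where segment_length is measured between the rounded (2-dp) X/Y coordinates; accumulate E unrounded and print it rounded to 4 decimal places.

G0 X-6.00 Y0.00 Z7.20
G1 X-4.24 Y-4.24 E0.0916
G1 X0.00 Y-6.00 E0.1832
G1 X4.24 Y-4.24 E0.2748
G1 X6.00 Y0.00 E0.3665
G1 X4.24 Y4.24 E0.4581
G1 X0.00 Y6.00 E0.5497
G1 X-4.24 Y4.24 E0.6413
G1 X-6.00 Y0.00 E0.7329

At z = 7.2 mm: the cylinder: section is a regular 8-gon, circumradius r=6; the cube at (10, 9) is not intersected at this z (z outside [7.5, 30.5]); Merging all regions: only the r=6 cylinder is present, so the union is just that shape — 1 connected region. The outline is a single polygon with 8 vertices. Extrusion per mm of travel: 0.4 × 0.12 / (π × 0.875²) = 0.019956. Accumulating E over each segment gives final E = 0.7329.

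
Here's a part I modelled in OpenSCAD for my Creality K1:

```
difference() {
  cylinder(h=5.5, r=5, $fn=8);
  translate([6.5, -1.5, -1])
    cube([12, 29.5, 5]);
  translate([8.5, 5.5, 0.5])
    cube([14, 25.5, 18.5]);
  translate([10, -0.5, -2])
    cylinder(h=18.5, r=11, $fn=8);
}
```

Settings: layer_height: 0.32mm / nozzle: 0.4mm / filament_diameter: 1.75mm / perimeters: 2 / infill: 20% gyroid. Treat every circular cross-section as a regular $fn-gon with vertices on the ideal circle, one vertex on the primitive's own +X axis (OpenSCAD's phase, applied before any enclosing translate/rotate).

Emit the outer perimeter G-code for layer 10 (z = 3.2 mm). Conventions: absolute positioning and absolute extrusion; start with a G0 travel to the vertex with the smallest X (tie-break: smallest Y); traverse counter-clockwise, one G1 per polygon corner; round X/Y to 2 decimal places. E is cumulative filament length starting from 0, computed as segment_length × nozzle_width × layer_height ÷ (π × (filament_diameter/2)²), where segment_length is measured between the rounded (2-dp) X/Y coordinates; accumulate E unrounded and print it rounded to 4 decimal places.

At z = 3.2 mm: the r=5 cylinder contributes a regular 8-gon of circumradius 5; the cube at (6.5, -1.5) is present — its section is the full 12×29.5 rectangle; the cube at (8.5, 5.5) is present — its section is the full 14×25.5 rectangle; the r=11 cylinder at (10, -0.5) gives a regular 8-gon of circumradius 11 (constant along its height); Subtracting the remaining from the first: starting from the r=5 cylinder, the 12×29.5 cube at (6.5, -1.5) misses the remaining region (no effect); the 14×25.5 cube at (8.5, 5.5) misses the remaining region (no effect); the r=11 cylinder at (10, -0.5) partially overlaps it — only the 35.32 mm² overlap (of its 342.24 mm²) is removed, clipping the outline — 1 connected region. The outline is a single polygon with 8 vertices. Extrusion per mm of travel: 0.4 × 0.32 / (π × 0.875²) = 0.053216. Accumulating E over each segment gives final E = 1.4529.

G0 X-5.00 Y0.00 Z3.20
G1 X-3.54 Y-3.54 E0.2038
G1 X0.00 Y-5.00 E0.4076
G1 X0.74 Y-4.69 E0.4503
G1 X-1.00 Y-0.50 E0.6917
G1 X1.09 Y4.55 E0.9825
G1 X0.00 Y5.00 E1.0453
G1 X-3.54 Y3.54 E1.2491
G1 X-5.00 Y0.00 E1.4529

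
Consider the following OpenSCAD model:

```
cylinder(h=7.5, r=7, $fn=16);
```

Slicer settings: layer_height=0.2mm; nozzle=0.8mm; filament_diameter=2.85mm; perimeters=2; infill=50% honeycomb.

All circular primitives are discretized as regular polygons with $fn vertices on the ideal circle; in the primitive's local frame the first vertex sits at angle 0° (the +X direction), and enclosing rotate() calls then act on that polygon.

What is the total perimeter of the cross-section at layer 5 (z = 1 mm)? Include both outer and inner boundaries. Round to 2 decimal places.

At z = 1 mm: the r=7 cylinder contributes a regular 16-gon of circumradius 7 (perimeter = 2·16·7.000·sin(180°/16) = 43.70 mm). Overall, the cross-section is a single solid region. Total boundary length (outer) = 43.70 mm.

43.70 mm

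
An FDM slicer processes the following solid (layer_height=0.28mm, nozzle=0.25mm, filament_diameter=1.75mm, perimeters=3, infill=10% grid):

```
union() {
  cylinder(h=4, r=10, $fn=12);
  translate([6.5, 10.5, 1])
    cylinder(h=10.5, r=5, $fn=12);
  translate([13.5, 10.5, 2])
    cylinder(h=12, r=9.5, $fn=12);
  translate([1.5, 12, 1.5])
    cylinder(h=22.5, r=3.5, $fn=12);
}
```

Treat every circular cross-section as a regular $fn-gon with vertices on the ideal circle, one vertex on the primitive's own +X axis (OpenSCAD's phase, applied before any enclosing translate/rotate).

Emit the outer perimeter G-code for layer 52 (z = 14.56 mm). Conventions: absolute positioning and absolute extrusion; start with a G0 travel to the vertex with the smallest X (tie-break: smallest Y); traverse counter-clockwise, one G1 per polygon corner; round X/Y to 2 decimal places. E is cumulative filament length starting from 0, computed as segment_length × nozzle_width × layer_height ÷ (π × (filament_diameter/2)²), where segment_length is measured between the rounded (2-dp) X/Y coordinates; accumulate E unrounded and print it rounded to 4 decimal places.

G0 X-2.00 Y12.00 Z14.56
G1 X-1.53 Y10.25 E0.0527
G1 X-0.25 Y8.97 E0.1054
G1 X1.50 Y8.50 E0.1582
G1 X3.25 Y8.97 E0.2109
G1 X4.53 Y10.25 E0.2636
G1 X5.00 Y12.00 E0.3163
G1 X4.53 Y13.75 E0.3690
G1 X3.25 Y15.03 E0.4217
G1 X1.50 Y15.50 E0.4745
G1 X-0.25 Y15.03 E0.5272
G1 X-1.53 Y13.75 E0.5799
G1 X-2.00 Y12.00 E0.6326

At z = 14.56 mm: the cylinder is not intersected at this z (z outside [0, 4]); the cylinder at (6.5, 10.5) does not reach this height (z outside [1, 11.5]); the cylinder at (13.5, 10.5) does not reach this height (z outside [2, 14]); the cylinder at (1.5, 12): section is a regular 12-gon, circumradius r=3.5; Merging all regions: only the r=3.5 cylinder at (1.5, 12) is present, so the union is just that shape — 1 connected region. The outline is a single polygon with 12 vertices. Extrusion per mm of travel: 0.25 × 0.28 / (π × 0.875²) = 0.029103. Accumulating E over each segment gives final E = 0.6326.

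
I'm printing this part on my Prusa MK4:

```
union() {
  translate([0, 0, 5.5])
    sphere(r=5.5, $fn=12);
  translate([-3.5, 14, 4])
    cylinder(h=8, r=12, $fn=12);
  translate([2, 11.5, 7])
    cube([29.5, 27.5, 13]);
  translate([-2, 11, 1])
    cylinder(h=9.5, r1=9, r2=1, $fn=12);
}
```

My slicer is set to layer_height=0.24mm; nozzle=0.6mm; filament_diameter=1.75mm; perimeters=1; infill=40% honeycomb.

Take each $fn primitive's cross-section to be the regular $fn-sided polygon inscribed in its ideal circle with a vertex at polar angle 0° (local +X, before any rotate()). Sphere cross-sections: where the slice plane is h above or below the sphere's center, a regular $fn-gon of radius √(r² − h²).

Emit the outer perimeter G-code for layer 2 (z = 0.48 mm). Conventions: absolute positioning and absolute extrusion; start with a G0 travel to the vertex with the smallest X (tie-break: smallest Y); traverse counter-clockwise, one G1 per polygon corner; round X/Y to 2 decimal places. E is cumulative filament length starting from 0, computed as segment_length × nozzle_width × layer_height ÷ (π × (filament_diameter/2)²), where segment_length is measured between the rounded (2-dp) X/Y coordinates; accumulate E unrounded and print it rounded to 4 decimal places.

At z = 0.48 mm: the r=5.5 sphere contributes a regular 12-gon of circumradius √(5.5²−5.02²) = 2.247; the cylinder at (-3.5, 14) is absent (z outside [4, 12]); the cube at (2, 11.5) does not reach this height (z outside [7, 20]); the cone at (-2, 11) does not reach this height (z outside [1, 10.5]); Combining (union): only the r=5.5 sphere is present, so the union is just that shape — 1 connected region. The outline is a single polygon with 12 vertices. Extrusion per mm of travel: 0.6 × 0.24 / (π × 0.875²) = 0.059868. Accumulating E over each segment gives final E = 0.8364.

G0 X-2.25 Y0.00 Z0.48
G1 X-1.95 Y-1.12 E0.0694
G1 X-1.12 Y-1.95 E0.1397
G1 X0.00 Y-2.25 E0.2091
G1 X1.12 Y-1.95 E0.2785
G1 X1.95 Y-1.12 E0.3488
G1 X2.25 Y0.00 E0.4182
G1 X1.95 Y1.12 E0.4876
G1 X1.12 Y1.95 E0.5579
G1 X0.00 Y2.25 E0.6273
G1 X-1.12 Y1.95 E0.6967
G1 X-1.95 Y1.12 E0.7670
G1 X-2.25 Y0.00 E0.8364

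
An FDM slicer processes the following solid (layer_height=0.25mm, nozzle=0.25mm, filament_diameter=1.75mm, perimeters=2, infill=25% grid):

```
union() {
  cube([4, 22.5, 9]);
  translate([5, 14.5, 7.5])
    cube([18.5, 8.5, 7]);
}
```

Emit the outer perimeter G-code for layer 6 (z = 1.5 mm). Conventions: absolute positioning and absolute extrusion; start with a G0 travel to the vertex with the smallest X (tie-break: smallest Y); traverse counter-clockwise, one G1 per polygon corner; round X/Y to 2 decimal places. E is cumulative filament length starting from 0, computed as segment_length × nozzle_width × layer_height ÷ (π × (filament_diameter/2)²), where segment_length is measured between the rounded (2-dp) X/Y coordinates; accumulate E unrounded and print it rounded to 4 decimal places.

At z = 1.5 mm: the 4×22.5 cube contributes its full rectangle; the cube at (5, 14.5) is not intersected at this z (z outside [7.5, 14.5]); Taking the union: only the 4×22.5 cube is present, so the union is just that shape — 1 connected region. The outline is a single polygon with 4 vertices. Extrusion per mm of travel: 0.25 × 0.25 / (π × 0.875²) = 0.025984. Accumulating E over each segment gives final E = 1.3772.

G0 X0.00 Y0.00 Z1.50
G1 X4.00 Y0.00 E0.1039
G1 X4.00 Y22.50 E0.6886
G1 X0.00 Y22.50 E0.7925
G1 X0.00 Y0.00 E1.3772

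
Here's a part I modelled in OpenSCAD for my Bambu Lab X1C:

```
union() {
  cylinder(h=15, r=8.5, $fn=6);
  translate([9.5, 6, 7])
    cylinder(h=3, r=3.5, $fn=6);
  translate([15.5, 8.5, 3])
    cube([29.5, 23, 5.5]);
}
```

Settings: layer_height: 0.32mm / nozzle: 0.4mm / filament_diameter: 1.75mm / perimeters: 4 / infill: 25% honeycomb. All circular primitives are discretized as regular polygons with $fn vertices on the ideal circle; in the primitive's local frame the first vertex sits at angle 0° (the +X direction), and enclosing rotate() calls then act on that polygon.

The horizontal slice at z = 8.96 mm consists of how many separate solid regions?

At z = 8.96 mm: the cylinder: section is a regular 6-gon, circumradius r=8.5; the cylinder at (9.5, 6): section is a regular 6-gon, circumradius r=3.5; the cube at (15.5, 8.5) does not reach this height (z outside [3, 8.5]); Merging all regions: the 2 present regions are separate (no shared area or edge), so areas and boundary lengths simply add and each stays a separate island — 2 connected regions. The result has 2 disconnected regions.

2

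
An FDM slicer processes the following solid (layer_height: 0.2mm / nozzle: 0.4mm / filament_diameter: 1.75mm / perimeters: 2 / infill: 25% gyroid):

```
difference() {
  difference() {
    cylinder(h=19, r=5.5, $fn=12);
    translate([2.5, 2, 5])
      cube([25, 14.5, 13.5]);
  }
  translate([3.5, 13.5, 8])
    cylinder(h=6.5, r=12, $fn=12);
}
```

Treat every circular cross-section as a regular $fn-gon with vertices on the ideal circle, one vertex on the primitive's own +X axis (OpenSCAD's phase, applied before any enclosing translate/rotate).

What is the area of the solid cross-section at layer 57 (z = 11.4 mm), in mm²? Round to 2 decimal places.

71.11 mm²

At z = 11.4 mm: the cylinder: section is a regular 12-gon, circumradius r=5.5 (area = (12/2)·5.500²·sin(360°/12) = 90.75 mm²); the cube at (2.5, 2) is present — its section is the full 25×14.5 rectangle (area 362.50 mm²); Subtracting the remaining from the first: starting from the r=5.5 cylinder (90.75 mm²), the 25×14.5 cube at (2.5, 2) partially overlaps it — only the 4.31 mm² overlap (of its 362.50 mm²) is removed, clipping the outline — area = 86.44 mm²; the r=12 cylinder at (3.5, 13.5) gives a regular 12-gon of circumradius 12 (constant along its height) (area = (12/2)·12.000²·sin(360°/12) = 432.00 mm²); After the difference (first − rest): starting from that combined region (86.44 mm²), the r=12 cylinder at (3.5, 13.5) partially overlaps it — only the 15.33 mm² overlap (of its 432.00 mm²) is removed, clipping the outline — area = 71.11 mm². Overall, the cross-section is a single solid region. Net area = 71.11 mm².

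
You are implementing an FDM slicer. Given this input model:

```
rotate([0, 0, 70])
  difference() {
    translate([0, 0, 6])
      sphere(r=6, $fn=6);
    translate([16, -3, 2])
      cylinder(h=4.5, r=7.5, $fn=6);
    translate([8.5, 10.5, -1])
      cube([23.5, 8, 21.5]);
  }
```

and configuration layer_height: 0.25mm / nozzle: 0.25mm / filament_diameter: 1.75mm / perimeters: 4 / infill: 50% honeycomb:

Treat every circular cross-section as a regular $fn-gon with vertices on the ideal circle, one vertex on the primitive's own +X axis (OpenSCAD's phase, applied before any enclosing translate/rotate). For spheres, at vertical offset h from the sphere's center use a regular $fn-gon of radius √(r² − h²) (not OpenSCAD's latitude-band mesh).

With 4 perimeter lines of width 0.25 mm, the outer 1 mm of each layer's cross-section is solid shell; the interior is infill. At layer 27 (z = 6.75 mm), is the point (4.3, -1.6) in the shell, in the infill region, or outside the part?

At z = 6.75 mm: the sphere: section is a regular 6-gon, circumradius = √(r²−h²) = √(6²−0.75²) = 5.953; the cylinder at (16, -3) is not intersected at this z (z outside [2, 6.5]); the cube at (8.5, 10.5) is present — its section is the full 23.5×8 rectangle; Taking the first minus the rest: starting from the r=6 sphere, the 23.5×8 cube at (8.5, 10.5) misses the remaining region (no effect) — 1 connected region; (whole slice rotated 70° about Z — lengths, areas and connectivity unchanged). Overall, the cross-section is a single solid region. Undo the 70° rotation: the query point maps to (-0.033, -4.588) in the un-rotated model frame. The nearest boundary edge runs (2.98, -5.16)→(-2.98, -5.16); distance from the point to it = 0.57 mm. The point is inside the cross-section, 0.57 mm from the nearest boundary — within the 1 mm shell band (4 × 0.25).

shell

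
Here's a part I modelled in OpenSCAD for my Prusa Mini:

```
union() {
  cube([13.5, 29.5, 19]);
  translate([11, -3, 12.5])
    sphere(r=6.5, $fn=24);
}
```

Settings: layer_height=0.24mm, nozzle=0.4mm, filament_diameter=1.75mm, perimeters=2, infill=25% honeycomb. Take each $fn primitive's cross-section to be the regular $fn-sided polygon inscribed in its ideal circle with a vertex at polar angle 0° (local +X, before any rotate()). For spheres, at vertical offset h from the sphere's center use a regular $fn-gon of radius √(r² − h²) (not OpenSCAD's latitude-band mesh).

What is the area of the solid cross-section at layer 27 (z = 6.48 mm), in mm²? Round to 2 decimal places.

At z = 6.48 mm: the cube (footprint 13.5×29.5) is included at this height (area 398.25 mm²); the r=6.5 sphere at (11, -3) contributes a regular 24-gon of circumradius √(6.5²−6.02²) = 2.451 (area = (24/2)·2.451²·sin(360°/24) = 18.66 mm²); Merging all regions: the 2 present regions are separate (no shared area or edge), so areas and boundary lengths simply add and each stays a separate island — area = 416.91 mm². Overall, the cross-section has 2 separate islands. Net area = 416.91 mm².

416.91 mm²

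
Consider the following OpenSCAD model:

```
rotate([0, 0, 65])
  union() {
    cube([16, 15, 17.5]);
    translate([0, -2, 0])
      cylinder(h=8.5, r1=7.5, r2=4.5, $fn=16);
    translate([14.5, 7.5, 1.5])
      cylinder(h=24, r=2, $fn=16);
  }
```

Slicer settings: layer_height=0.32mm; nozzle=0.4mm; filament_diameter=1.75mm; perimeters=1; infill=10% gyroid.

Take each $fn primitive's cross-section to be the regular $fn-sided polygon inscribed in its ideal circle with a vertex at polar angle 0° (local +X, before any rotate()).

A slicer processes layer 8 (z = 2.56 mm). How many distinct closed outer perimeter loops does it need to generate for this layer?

1

At z = 2.56 mm: the 16×15 cube contributes its full rectangle; the cone at (0, -2) (r1=7.5→r2=4.5) has section circumradius 6.596 here — a regular 16-gon; the r=2 cylinder at (14.5, 7.5) gives a regular 16-gon of circumradius 2 (constant along its height); Combining (union): the regions partially overlap (shared area 31.92 mm²), so overlapping operands fuse into one piece — 1 connected region; (rotated 65° about Z; rotation is an isometry so areas/perimeters/island counts are preserved). The result has 1 disconnected region.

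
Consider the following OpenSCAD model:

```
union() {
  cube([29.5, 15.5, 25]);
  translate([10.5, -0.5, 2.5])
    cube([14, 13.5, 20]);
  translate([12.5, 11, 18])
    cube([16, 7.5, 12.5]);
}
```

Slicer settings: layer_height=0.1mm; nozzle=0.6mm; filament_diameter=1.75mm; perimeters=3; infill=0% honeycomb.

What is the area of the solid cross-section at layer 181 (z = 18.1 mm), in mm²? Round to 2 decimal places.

512.25 mm²

At z = 18.1 mm: the cube is present — its section is the full 29.5×15.5 rectangle (area 457.25 mm²); the cube at (10.5, -0.5) is present — its section is the full 14×13.5 rectangle (area 189.00 mm²); the 16×7.5 cube at (12.5, 11) contributes its full rectangle (area 120.00 mm²); Taking the union: the regions partially overlap — summed areas 766.25 mm² minus the doubly-counted overlap 254.00 mm² gives 512.25 mm² — area = 512.25 mm². Overall, the cross-section is a single solid region. Net area = 512.25 mm².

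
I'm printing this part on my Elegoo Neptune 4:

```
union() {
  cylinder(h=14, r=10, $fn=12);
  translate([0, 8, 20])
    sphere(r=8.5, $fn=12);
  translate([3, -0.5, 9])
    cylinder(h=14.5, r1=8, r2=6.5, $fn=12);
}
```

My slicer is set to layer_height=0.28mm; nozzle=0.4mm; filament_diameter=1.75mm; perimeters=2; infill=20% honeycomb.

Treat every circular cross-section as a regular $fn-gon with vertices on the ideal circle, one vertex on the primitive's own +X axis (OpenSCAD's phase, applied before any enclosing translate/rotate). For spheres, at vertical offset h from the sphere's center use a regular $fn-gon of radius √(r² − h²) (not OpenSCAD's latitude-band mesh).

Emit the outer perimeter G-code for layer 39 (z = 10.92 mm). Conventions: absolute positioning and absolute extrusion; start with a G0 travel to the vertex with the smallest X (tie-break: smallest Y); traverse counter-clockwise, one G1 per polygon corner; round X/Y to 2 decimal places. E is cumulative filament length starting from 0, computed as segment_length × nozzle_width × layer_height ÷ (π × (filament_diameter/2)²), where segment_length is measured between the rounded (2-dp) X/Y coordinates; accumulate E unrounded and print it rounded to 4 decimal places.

At z = 10.92 mm: the r=10 cylinder gives a regular 12-gon of circumradius 10 (constant along its height); the sphere at (0, 8) is not intersected at this z (|z−center|=9.080 > r=8.5); the cone at (3, -0.5): at t=0.132 of its height the radius interpolates to r₁+(r₂−r₁)t = 7.801, giving a regular 12-gon of that circumradius; Combining (union): the regions partially overlap (shared area 174.37 mm²), so overlapping operands fuse into one piece — 1 connected region. The outline is a single polygon with 16 vertices. Extrusion per mm of travel: 0.4 × 0.28 / (π × 0.875²) = 0.046564. Accumulating E over each segment gives final E = 2.9401.

G0 X-10.00 Y0.00 Z10.92
G1 X-8.66 Y-5.00 E0.2410
G1 X-5.00 Y-8.66 E0.4821
G1 X0.00 Y-10.00 E0.7231
G1 X5.00 Y-8.66 E0.9641
G1 X6.22 Y-7.44 E1.0445
G1 X6.90 Y-7.26 E1.0772
G1 X9.76 Y-4.40 E1.2656
G1 X10.80 Y-0.50 E1.4535
G1 X9.76 Y3.40 E1.6415
G1 X8.84 Y4.31 E1.7017
G1 X8.66 Y5.00 E1.7349
G1 X5.00 Y8.66 E1.9759
G1 X0.00 Y10.00 E2.2170
G1 X-5.00 Y8.66 E2.4580
G1 X-8.66 Y5.00 E2.6990
G1 X-10.00 Y0.00 E2.9401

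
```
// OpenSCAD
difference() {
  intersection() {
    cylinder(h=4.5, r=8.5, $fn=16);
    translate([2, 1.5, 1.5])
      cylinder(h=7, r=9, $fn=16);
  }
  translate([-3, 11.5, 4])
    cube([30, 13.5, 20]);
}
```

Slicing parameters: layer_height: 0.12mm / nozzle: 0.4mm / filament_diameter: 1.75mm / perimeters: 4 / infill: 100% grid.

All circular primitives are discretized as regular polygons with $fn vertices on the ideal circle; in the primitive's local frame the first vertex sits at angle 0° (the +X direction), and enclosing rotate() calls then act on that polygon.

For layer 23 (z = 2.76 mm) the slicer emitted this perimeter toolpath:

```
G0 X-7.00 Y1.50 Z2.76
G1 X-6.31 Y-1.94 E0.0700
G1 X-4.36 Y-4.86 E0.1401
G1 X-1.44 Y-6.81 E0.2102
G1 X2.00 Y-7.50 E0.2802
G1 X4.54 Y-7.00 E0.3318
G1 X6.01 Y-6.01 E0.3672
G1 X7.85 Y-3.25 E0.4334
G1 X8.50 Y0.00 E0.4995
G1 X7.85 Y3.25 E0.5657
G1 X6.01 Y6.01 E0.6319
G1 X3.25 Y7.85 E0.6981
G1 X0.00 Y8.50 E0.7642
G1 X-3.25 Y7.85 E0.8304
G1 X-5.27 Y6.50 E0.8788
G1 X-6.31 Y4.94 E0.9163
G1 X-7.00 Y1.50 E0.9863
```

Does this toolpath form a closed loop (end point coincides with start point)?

yes

Start point (G0): (-7.00, 1.50). End point (last G1): the path returns to the start — closed.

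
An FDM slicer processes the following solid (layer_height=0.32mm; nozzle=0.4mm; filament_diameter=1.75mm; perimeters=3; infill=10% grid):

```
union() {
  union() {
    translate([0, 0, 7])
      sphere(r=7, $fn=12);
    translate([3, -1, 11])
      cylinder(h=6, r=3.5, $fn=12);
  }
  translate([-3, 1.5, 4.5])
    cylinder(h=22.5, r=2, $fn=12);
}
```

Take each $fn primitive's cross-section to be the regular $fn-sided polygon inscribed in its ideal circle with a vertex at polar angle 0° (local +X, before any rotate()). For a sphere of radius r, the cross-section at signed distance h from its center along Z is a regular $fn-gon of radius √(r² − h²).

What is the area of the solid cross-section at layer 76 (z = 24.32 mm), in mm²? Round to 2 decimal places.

12.00 mm²

At z = 24.32 mm: the sphere is not intersected at this z (|z−center|=17.320 > r=7); the cylinder at (3, -1) does not reach this height (z outside [11, 17]); Taking the union: nothing is present at this height; the r=2 cylinder at (-3, 1.5) gives a regular 12-gon of circumradius 2 (constant along its height) (area = (12/2)·2.000²·sin(360°/12) = 12.00 mm²); Combining (union): only the r=2 cylinder at (-3, 1.5) is present, so the union is just that shape — area = 12.00 mm². Overall, the cross-section is a single solid region. Net area = 12.00 mm².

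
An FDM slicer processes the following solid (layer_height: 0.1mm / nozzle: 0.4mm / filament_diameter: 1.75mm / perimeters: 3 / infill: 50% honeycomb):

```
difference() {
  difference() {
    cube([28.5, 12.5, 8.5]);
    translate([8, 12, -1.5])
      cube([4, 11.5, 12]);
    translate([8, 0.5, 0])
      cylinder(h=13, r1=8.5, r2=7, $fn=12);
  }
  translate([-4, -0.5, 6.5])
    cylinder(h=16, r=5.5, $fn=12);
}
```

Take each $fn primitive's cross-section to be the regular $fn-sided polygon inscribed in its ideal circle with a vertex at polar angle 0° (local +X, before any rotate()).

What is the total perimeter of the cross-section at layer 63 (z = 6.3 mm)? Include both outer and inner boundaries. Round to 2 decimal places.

92.90 mm

At z = 6.3 mm: the cube is present — its section is the full 28.5×12.5 rectangle (perimeter 82.00 mm); the 4×11.5 cube at (8, 12) contributes its full rectangle (perimeter 31.00 mm); the cone at (8, 0.5) (r1=8.5→r2=7) has section circumradius 7.773 here — a regular 12-gon (perimeter = 2·12·7.773·sin(180°/12) = 48.28 mm); After the difference (first − rest): starting from the 28.5×12.5 cube, the 4×11.5 cube at (8, 12) partially overlaps it — only the 2.00 mm² overlap (of its 46.00 mm²) is removed, clipping the outline; the cone at (8, 0.5) partially overlaps it — only the 98.34 mm² overlap (of its 181.26 mm²) is removed, clipping the outline — boundary = 92.90 mm; the cylinder at (-4, -0.5) does not reach this height (z outside [6.5, 22.5]); Taking the first minus the rest: none of the subtracted shapes is present at this height, so that combined region is unchanged — boundary = 92.90 mm. Overall, the cross-section is a single solid region. Total boundary length (outer) = 92.90 mm.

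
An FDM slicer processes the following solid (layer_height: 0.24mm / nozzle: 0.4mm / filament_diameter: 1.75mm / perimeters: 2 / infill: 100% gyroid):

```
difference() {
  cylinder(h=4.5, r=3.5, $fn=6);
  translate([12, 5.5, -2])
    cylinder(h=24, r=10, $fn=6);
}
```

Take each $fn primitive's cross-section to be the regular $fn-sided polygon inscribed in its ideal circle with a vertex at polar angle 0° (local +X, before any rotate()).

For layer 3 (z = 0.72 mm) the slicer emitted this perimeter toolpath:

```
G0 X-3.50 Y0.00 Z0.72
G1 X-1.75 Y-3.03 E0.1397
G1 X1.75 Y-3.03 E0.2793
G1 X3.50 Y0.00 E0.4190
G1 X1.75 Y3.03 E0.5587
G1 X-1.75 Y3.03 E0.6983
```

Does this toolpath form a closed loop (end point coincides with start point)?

no

Start point (G0): (-3.50, 0.00). End point (last G1): the path does not return to the start — open.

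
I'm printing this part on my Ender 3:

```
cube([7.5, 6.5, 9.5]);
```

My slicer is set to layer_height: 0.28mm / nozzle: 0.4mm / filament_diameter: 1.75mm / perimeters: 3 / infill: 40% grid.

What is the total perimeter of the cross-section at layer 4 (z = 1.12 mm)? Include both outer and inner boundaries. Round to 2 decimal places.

At z = 1.12 mm: the cube is present — its section is the full 7.5×6.5 rectangle (perimeter 28.00 mm). Overall, the cross-section is a single solid region. Total boundary length (outer) = 28.00 mm.

28.00 mm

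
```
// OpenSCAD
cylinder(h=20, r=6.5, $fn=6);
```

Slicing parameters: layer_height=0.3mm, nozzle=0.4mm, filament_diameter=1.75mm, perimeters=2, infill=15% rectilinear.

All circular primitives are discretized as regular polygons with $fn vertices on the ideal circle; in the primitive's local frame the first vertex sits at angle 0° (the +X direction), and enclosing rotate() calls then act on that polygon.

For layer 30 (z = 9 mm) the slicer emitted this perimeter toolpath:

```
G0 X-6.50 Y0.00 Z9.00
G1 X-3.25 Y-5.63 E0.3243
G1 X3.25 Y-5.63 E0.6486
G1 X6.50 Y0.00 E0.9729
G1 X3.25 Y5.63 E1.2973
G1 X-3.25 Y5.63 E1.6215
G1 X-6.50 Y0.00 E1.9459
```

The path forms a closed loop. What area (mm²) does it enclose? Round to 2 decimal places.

109.78 mm²

Apply the shoelace formula to the sequence of (X, Y) vertices; enclosed area = 109.78 mm².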